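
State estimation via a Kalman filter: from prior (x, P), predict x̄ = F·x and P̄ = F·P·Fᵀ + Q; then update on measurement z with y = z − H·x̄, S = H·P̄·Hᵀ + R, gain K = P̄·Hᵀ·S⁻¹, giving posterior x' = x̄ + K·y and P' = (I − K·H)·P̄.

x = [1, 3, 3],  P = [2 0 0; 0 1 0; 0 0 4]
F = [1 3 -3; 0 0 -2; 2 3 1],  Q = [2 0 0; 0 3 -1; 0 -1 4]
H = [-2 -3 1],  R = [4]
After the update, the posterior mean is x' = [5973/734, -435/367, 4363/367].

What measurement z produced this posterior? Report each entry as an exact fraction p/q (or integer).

z = [-1]

x̄ = F·x = [1, -6, 14]
P̄ = F·P·Fᵀ + Q = [49 24 1; 24 19 -9; 1 -9 25]
S = H·P̄·Hᵀ + R = [734]
K = P̄·Hᵀ·S⁻¹ = [-169/734; -57/367; 25/367]
x' − x̄ = [5239/734, 1767/367, -775/367] = K·y
y = (KᵀK)⁻¹·Kᵀ·(x' − x̄) = [-31]
z = y + H·x̄ = [-31] + [30] = [-1]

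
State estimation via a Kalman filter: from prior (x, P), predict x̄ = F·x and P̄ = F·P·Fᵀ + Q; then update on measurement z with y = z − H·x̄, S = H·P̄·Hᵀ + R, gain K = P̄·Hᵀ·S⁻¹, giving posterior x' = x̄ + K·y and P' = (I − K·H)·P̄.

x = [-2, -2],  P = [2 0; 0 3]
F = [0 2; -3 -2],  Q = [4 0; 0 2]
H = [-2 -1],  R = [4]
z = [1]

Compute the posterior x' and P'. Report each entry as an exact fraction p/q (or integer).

x' = [-67/13, 124/13]
P' = [108/13 -196/13; -196/13 400/13]

x̄ = F·x = [-4, 10]
P̄ = F·P·Fᵀ + Q = [16 -12; -12 32]
y = z − H·x̄ = [3]
S = H·P̄·Hᵀ + R = [52]
K = P̄·Hᵀ·S⁻¹ = [-5/13; -2/13]
x' = x̄ + K·y = [-67/13, 124/13]
P' = (I − K·H)·P̄ = [108/13 -196/13; -196/13 400/13]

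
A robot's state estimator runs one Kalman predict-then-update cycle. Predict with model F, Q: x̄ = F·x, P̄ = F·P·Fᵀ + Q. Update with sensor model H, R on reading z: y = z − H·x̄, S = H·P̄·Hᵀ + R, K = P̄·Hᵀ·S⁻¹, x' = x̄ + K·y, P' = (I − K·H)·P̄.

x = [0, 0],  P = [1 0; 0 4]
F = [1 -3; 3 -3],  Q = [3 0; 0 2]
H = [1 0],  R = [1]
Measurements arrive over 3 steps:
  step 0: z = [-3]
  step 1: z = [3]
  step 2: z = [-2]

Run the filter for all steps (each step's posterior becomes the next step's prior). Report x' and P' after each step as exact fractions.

step 0: x' = [-120/41, -117/41], P' = [40/41 39/41; 39/41 406/41]
step 1: x' = [915/302, -396/151], P' = [3583/3624 551/604; 551/604 2785/302]
step 2: x' = [-551306/299023, 1564284/299023], P' = [295399/299023 271857/299023; 271857/299023 2773058/299023]

step 0: x̄ = F·x = [0, 0]
step 0: P̄ = F·P·Fᵀ + Q = [40 39; 39 47]
step 0: y = z − H·x̄ = [-3]
step 0: S = H·P̄·Hᵀ + R = [41]
step 0: K = P̄·Hᵀ·S⁻¹ = [40/41; 39/41]
step 0: x' = x̄ + K·y = [-120/41, -117/41]
step 0: P' = (I − K·H)·P̄ = [40/41 39/41; 39/41 406/41]
step 1: x̄ = F·x = [231/41, -9/41]
step 1: P̄ = F·P·Fᵀ + Q = [3583/41 3306/41; 3306/41 3394/41]
step 1: y = z − H·x̄ = [-108/41]
step 1: S = H·P̄·Hᵀ + R = [3624/41]
step 1: K = P̄·Hᵀ·S⁻¹ = [3583/3624; 551/604]
step 1: x' = x̄ + K·y = [915/302, -396/151]
step 1: P' = (I − K·H)·P̄ = [3583/3624 551/604; 551/604 2785/302]
step 2: x̄ = F·x = [3291/302, 5121/302]
step 2: P̄ = F·P·Fᵀ + Q = [295399/3624 90619/1208; 90619/1208 93589/1208]
step 2: y = z − H·x̄ = [-3895/302]
step 2: S = H·P̄·Hᵀ + R = [299023/3624]
step 2: K = P̄·Hᵀ·S⁻¹ = [295399/299023; 271857/299023]
step 2: x' = x̄ + K·y = [-551306/299023, 1564284/299023]
step 2: P' = (I − K·H)·P̄ = [295399/299023 271857/299023; 271857/299023 2773058/299023]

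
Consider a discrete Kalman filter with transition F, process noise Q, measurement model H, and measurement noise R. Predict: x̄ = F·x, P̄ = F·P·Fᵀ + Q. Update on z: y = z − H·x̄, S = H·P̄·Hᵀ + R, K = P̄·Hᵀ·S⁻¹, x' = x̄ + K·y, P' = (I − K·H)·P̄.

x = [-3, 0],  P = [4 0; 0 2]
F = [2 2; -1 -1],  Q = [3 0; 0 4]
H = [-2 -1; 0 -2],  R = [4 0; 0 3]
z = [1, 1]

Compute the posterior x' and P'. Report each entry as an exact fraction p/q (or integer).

x̄ = F·x = [-6, 3]
P̄ = F·P·Fᵀ + Q = [27 -12; -12 10]
y = z − H·x̄ = [-8, 7]
S = H·P̄·Hᵀ + R = [74 -28; -28 43]
K = P̄·Hᵀ·S⁻¹ = [-567/1199 300/1199; 21/1199 -544/1199]
x' = x̄ + K·y = [-558/1199, -379/1199]
P' = (I − K·H)·P̄ = [1359/1199 -450/1199; -450/1199 816/1199]

x' = [-558/1199, -379/1199]
P' = [1359/1199 -450/1199; -450/1199 816/1199]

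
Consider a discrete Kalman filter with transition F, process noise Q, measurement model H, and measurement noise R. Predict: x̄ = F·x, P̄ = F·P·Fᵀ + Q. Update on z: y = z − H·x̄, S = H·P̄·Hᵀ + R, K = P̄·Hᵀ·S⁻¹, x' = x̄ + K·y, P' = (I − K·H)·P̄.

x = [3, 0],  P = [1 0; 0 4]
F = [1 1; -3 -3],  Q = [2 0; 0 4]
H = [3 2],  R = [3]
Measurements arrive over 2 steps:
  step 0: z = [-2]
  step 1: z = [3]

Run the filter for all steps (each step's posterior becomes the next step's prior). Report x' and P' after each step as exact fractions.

step 0: x̄ = F·x = [3, -9]
step 0: P̄ = F·P·Fᵀ + Q = [7 -15; -15 49]
step 0: y = z − H·x̄ = [7]
step 0: S = H·P̄·Hᵀ + R = [82]
step 0: K = P̄·Hᵀ·S⁻¹ = [-9/82; 53/82]
step 0: x' = x̄ + K·y = [183/82, -367/82]
step 0: P' = (I − K·H)·P̄ = [493/82 -753/82; -753/82 1209/82]
step 1: x̄ = F·x = [-92/41, 276/41]
step 1: P̄ = F·P·Fᵀ + Q = [180/41 -294/41; -294/41 1046/41]
step 1: y = z − H·x̄ = [-153/41]
step 1: S = H·P̄·Hᵀ + R = [2399/41]
step 1: K = P̄·Hᵀ·S⁻¹ = [-48/2399; 1210/2399]
step 1: x' = x̄ + K·y = [-5204/2399, 11634/2399]
step 1: P' = (I − K·H)·P̄ = [10476/2399 -15786/2399; -15786/2399 25494/2399]

step 0: x' = [183/82, -367/82], P' = [493/82 -753/82; -753/82 1209/82]
step 1: x' = [-5204/2399, 11634/2399], P' = [10476/2399 -15786/2399; -15786/2399 25494/2399]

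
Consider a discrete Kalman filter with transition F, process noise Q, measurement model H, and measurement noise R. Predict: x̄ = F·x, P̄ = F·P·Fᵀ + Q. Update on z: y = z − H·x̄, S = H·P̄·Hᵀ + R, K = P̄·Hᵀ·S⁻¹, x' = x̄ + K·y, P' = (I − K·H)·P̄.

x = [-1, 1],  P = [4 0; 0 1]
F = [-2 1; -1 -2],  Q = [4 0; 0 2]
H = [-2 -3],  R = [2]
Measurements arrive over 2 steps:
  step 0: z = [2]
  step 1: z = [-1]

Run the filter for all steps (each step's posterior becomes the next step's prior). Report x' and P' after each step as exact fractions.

step 0: x' = [111/62, -229/124], P' = [201/31 -129/31; -129/31 179/62]
step 1: x' = [-49009/20692, 19531/10346], P' = [84011/10346 -26287/5173; -26287/5173 17516/5173]

step 0: x̄ = F·x = [3, -1]
step 0: P̄ = F·P·Fᵀ + Q = [21 6; 6 10]
step 0: y = z − H·x̄ = [5]
step 0: S = H·P̄·Hᵀ + R = [248]
step 0: K = P̄·Hᵀ·S⁻¹ = [-15/62; -21/124]
step 0: x' = x̄ + K·y = [111/62, -229/124]
step 0: P' = (I − K·H)·P̄ = [201/31 -129/31; -129/31 179/62]
step 1: x̄ = F·x = [-673/124, 59/31]
step 1: P̄ = F·P·Fᵀ + Q = [3067/62 -164/31; -164/31 105/31]
step 1: y = z − H·x̄ = [-381/62]
step 1: S = H·P̄·Hᵀ + R = [5173/31]
step 1: K = P̄·Hᵀ·S⁻¹ = [-2575/5173; 13/5173]
step 1: x' = x̄ + K·y = [-49009/20692, 19531/10346]
step 1: P' = (I − K·H)·P̄ = [84011/10346 -26287/5173; -26287/5173 17516/5173]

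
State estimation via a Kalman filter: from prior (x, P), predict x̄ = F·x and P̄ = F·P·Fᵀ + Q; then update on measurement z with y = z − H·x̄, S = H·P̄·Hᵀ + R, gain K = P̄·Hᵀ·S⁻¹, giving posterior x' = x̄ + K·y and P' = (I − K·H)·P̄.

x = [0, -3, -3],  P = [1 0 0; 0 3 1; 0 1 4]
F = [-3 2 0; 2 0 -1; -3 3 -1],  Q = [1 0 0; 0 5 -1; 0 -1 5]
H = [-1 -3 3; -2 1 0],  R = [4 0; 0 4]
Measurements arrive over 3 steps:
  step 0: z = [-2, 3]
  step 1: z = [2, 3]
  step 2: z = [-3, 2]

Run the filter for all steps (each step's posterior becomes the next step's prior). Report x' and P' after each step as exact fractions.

step 0: x' = [-20443/14139, 5495/14139, -3656/4713], P' = [31993/14139 42478/14139 17711/4713; 42478/14139 92032/14139 35030/4713; 17711/4713 35030/4713 14193/1571]
step 1: x' = [-50168009/108307436, 58672243/54153718, 167605475/108307436], P' = [144095233/108307436 57969311/54153718 159787825/108307436; 57969311/54153718 65838973/27076859 142672455/54153718; 159787825/108307436 142672455/54153718 366730817/108307436]
step 2: x' = [-371375228368/723670869653, 188153951550/723670869653, -666885835303/723670869653], P' = [946914603529/723670869653 768023436966/723670869653 1057557261205/723670869653; 768023436966/723670869653 1756475547848/723670869653 1901808632418/723670869653; 1057557261205/723670869653 1901808632418/723670869653 2443220187817/723670869653]

step 0: x̄ = F·x = [-6, 3, -6]
step 0: P̄ = F·P·Fᵀ + Q = [22 -8 25; -8 13 -6; 25 -6 39]
step 0: y = z − H·x̄ = [19, -12]
step 0: S = H·P̄·Hᵀ + R = [404 -203; -203 137]
step 0: K = P̄·Hᵀ·S⁻¹ = [-7/14139 -5377/14139; -826/14139 1769/14139; 1234/4713 -98/4713]
step 0: x' = x̄ + K·y = [-20443/14139, 5495/14139, -3656/4713]
step 0: P' = (I − K·H)·P̄ = [31993/14139 42478/14139 17711/4713; 42478/14139 92032/14139 35030/4713; 17711/4713 35030/4713 14193/1571]
step 1: x̄ = F·x = [72319/14139, -29918/14139, 29594/4713]
step 1: P̄ = F·P·Fᵀ + Q = [160468/14139 -72827/14139 50726/4713; -72827/14139 113872/14139 -28543/4713; 50726/4713 -28543/4713 26479/1571]
step 1: y = z − H·x̄ = [-255503/14139, 216973/14139]
step 1: S = H·P̄·Hᵀ + R = [3577963/14139 -1554770/14139; -1554770/14139 1103608/14139]
step 1: K = P̄·Hᵀ·S⁻¹ = [-1568453/54153718 -43062961/108307436; -3123223/27076859 3934831/54153718; 10546237/54153718 -8557685/108307436]
step 1: x' = x̄ + K·y = [-50168009/108307436, 58672243/54153718, 167605475/108307436]
step 1: P' = (I − K·H)·P̄ = [144095233/108307436 57969311/54153718 159787825/108307436; 57969311/54153718 65838973/27076859 142672455/54153718; 159787825/108307436 142672455/54153718 366730817/108307436]
step 2: x̄ = F·x = [385192999/108307436, -267941493/108307436, 167466005/54153718]
step 2: P̄ = F·P·Fᵀ + Q = [1067324637/108307436 -492143255/108307436 523293387/54153718; -492143255/108307436 845497629/108307436 -303381595/54153718; 523293387/54153718 -303381595/54153718 433772604/27076859]
step 2: y = z − H·x̄ = [-874174909/54153718, 1254942363/108307436]
step 2: S = H·P̄·Hᵀ + R = [6603801008/27076859 -5481185051/54153718; -5481185051/54153718 7516598941/108307436]
step 2: K = P̄·Hᵀ·S⁻¹ = [-19578282703/723670869653 -281451442523/723670869653; -83006045814/723670869653 55107168479/723670869653; 141669351248/723670869653 -53326472498/723670869653]
step 2: x' = x̄ + K·y = [-371375228368/723670869653, 188153951550/723670869653, -666885835303/723670869653]
step 2: P' = (I − K·H)·P̄ = [946914603529/723670869653 768023436966/723670869653 1057557261205/723670869653; 768023436966/723670869653 1756475547848/723670869653 1901808632418/723670869653; 1057557261205/723670869653 1901808632418/723670869653 2443220187817/723670869653]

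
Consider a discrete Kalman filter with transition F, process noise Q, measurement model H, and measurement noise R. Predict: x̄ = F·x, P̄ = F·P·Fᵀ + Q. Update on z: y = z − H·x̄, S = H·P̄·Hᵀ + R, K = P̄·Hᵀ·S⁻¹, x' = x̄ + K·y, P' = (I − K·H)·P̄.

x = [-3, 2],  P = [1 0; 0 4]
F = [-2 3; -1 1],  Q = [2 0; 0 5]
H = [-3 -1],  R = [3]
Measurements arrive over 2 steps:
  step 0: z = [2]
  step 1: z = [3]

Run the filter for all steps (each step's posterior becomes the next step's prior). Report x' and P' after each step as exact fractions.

step 0: x̄ = F·x = [12, 5]
step 0: P̄ = F·P·Fᵀ + Q = [42 14; 14 10]
step 0: y = z − H·x̄ = [43]
step 0: S = H·P̄·Hᵀ + R = [475]
step 0: K = P̄·Hᵀ·S⁻¹ = [-28/95; -52/475]
step 0: x' = x̄ + K·y = [-64/95, 139/475]
step 0: P' = (I − K·H)·P̄ = [14/19 -126/95; -126/95 2046/475]
step 1: x̄ = F·x = [1057/475, 459/475]
step 1: P̄ = F·P·Fᵀ + Q = [28324/475 9988/475; 9988/475 6031/475]
step 1: y = z − H·x̄ = [1011/95]
step 1: S = H·P̄·Hᵀ + R = [12892/19]
step 1: K = P̄·Hᵀ·S⁻¹ = [-4748/16115; -7199/64460]
step 1: x' = x̄ + K·y = [-73343/80575, -71619/322300]
step 1: P' = (I − K·H)·P̄ = [58644/80575 -104712/80575; -104712/80575 1364529/322300]

step 0: x' = [-64/95, 139/475], P' = [14/19 -126/95; -126/95 2046/475]
step 1: x' = [-73343/80575, -71619/322300], P' = [58644/80575 -104712/80575; -104712/80575 1364529/322300]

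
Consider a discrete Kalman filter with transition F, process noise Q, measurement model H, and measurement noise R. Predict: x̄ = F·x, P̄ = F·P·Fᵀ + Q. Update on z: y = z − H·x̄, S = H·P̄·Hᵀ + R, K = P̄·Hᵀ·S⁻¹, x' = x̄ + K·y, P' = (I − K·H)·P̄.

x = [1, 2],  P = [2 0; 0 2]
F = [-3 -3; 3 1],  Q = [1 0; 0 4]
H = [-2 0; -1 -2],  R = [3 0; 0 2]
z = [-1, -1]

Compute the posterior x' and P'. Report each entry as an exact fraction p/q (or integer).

x' = [1591/5405, 1489/5405]
P' = [3966/5405 -2016/5405; -2016/5405 3576/5405]

x̄ = F·x = [-9, 5]
P̄ = F·P·Fᵀ + Q = [37 -24; -24 24]
y = z − H·x̄ = [-19, 0]
S = H·P̄·Hᵀ + R = [151 -22; -22 39]
K = P̄·Hᵀ·S⁻¹ = [-2644/5405 33/5405; 1344/5405 -2568/5405]
x' = x̄ + K·y = [1591/5405, 1489/5405]
P' = (I − K·H)·P̄ = [3966/5405 -2016/5405; -2016/5405 3576/5405]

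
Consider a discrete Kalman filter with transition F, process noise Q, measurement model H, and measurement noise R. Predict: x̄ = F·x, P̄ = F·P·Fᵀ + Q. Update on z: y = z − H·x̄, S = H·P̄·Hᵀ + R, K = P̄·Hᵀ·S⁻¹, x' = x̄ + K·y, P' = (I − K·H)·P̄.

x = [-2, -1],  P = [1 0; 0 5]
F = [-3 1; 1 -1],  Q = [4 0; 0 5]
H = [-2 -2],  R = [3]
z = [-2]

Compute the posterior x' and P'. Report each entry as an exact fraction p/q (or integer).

x̄ = F·x = [5, -1]
P̄ = F·P·Fᵀ + Q = [18 -8; -8 11]
y = z − H·x̄ = [6]
S = H·P̄·Hᵀ + R = [55]
K = P̄·Hᵀ·S⁻¹ = [-4/11; -6/55]
x' = x̄ + K·y = [31/11, -91/55]
P' = (I − K·H)·P̄ = [118/11 -112/11; -112/11 569/55]

x' = [31/11, -91/55]
P' = [118/11 -112/11; -112/11 569/55]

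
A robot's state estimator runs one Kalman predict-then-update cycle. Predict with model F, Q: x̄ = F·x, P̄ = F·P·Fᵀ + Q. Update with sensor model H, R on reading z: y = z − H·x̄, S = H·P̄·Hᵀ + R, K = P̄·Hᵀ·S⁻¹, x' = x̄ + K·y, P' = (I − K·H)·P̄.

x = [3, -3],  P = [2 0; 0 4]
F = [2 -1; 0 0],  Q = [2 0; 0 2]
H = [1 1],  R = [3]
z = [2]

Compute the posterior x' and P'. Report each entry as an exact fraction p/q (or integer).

x' = [73/19, -14/19]
P' = [70/19 -28/19; -28/19 34/19]

x̄ = F·x = [9, 0]
P̄ = F·P·Fᵀ + Q = [14 0; 0 2]
y = z − H·x̄ = [-7]
S = H·P̄·Hᵀ + R = [19]
K = P̄·Hᵀ·S⁻¹ = [14/19; 2/19]
x' = x̄ + K·y = [73/19, -14/19]
P' = (I − K·H)·P̄ = [70/19 -28/19; -28/19 34/19]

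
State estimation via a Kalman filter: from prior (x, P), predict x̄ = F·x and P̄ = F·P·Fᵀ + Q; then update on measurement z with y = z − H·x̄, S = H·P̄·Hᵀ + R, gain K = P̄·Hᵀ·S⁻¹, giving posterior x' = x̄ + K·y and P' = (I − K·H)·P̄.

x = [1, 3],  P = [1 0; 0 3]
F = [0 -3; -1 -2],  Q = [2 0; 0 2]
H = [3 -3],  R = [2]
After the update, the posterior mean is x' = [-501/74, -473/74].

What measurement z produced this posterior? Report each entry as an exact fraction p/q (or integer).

z = [-1]

x̄ = F·x = [-9, -7]
P̄ = F·P·Fᵀ + Q = [29 18; 18 15]
S = H·P̄·Hᵀ + R = [74]
K = P̄·Hᵀ·S⁻¹ = [33/74; 9/74]
x' − x̄ = [165/74, 45/74] = K·y
y = (KᵀK)⁻¹·Kᵀ·(x' − x̄) = [5]
z = y + H·x̄ = [5] + [-6] = [-1]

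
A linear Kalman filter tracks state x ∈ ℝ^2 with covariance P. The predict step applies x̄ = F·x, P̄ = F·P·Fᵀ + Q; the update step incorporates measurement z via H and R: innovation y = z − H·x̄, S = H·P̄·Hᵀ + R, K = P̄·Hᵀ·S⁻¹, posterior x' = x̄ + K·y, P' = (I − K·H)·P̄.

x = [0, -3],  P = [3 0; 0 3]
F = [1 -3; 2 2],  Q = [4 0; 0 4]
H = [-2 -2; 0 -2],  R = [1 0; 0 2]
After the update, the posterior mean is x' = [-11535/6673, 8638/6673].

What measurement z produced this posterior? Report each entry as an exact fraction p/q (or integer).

z = [1, -3]

x̄ = F·x = [9, -6]
P̄ = F·P·Fᵀ + Q = [34 -12; -12 28]
S = H·P̄·Hᵀ + R = [153 64; 64 114]
K = P̄·Hᵀ·S⁻¹ = [-3276/6673 3244/6673; -32/6673 -3260/6673]
x' − x̄ = [-71592/6673, 48676/6673] = K·y
y = (KᵀK)⁻¹·Kᵀ·(x' − x̄) = [7, -15]
z = y + H·x̄ = [7, -15] + [-6, 12] = [1, -3]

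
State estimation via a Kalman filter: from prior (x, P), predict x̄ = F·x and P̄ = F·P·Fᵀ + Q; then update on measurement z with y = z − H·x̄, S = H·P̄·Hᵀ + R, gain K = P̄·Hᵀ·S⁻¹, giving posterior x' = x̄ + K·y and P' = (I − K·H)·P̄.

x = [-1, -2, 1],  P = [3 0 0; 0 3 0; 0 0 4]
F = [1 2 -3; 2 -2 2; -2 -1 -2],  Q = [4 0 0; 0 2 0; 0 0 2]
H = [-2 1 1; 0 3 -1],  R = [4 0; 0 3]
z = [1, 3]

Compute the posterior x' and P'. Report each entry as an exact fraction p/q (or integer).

x̄ = F·x = [-8, 4, 2]
P̄ = F·P·Fᵀ + Q = [55 -30 12; -30 42 -22; 12 -22 33]
y = z − H·x̄ = [-21, -7]
S = H·P̄·Hᵀ + R = [327 253; 253 546]
K = P̄·Hᵀ·S⁻¹ = [-44082/114533 -970/114533; 6236/114533 28156/114533; 17949/114533 -29084/114533]
x' = x̄ + K·y = [16248/114533, 130084/114533, 55725/114533]
P' = (I − K·H)·P̄ = [557879/114533 234130/114533 705300/114533; 234130/114533 144418/114533 348786/114533; 705300/114533 348786/114533 1133610/114533]

x' = [16248/114533, 130084/114533, 55725/114533]
P' = [557879/114533 234130/114533 705300/114533; 234130/114533 144418/114533 348786/114533; 705300/114533 348786/114533 1133610/114533]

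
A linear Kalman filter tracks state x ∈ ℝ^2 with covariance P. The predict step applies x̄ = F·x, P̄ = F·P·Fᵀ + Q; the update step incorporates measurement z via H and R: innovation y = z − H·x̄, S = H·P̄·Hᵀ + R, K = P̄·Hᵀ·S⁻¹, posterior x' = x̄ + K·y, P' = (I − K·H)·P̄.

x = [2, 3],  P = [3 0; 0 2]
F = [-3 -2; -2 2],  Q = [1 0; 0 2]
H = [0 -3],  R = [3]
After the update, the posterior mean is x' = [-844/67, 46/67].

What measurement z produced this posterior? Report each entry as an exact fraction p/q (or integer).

z = [-2]

x̄ = F·x = [-12, 2]
P̄ = F·P·Fᵀ + Q = [36 10; 10 22]
S = H·P̄·Hᵀ + R = [201]
K = P̄·Hᵀ·S⁻¹ = [-10/67; -22/67]
x' − x̄ = [-40/67, -88/67] = K·y
y = (KᵀK)⁻¹·Kᵀ·(x' − x̄) = [4]
z = y + H·x̄ = [4] + [-6] = [-2]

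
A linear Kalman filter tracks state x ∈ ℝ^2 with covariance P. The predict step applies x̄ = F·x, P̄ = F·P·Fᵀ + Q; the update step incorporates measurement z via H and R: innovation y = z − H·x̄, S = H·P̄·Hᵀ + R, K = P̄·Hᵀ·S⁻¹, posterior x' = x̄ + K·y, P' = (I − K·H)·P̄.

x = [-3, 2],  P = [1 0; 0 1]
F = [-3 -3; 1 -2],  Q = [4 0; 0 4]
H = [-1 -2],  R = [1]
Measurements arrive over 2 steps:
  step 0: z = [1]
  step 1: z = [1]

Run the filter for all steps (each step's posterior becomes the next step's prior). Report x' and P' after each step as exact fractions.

step 0: x' = [493/71, -287/71], P' = [778/71 -375/71; -375/71 198/71]
step 1: x' = [-8790/6721, 1828/6721], P' = [149762/6721 -75993/6721; -75993/6721 40215/6721]

step 0: x̄ = F·x = [3, -7]
step 0: P̄ = F·P·Fᵀ + Q = [22 3; 3 9]
step 0: y = z − H·x̄ = [-10]
step 0: S = H·P̄·Hᵀ + R = [71]
step 0: K = P̄·Hᵀ·S⁻¹ = [-28/71; -21/71]
step 0: x' = x̄ + K·y = [493/71, -287/71]
step 0: P' = (I − K·H)·P̄ = [778/71 -375/71; -375/71 198/71]
step 1: x̄ = F·x = [-618/71, 1067/71]
step 1: P̄ = F·P·Fᵀ + Q = [2318/71 -2271/71; -2271/71 3354/71]
step 1: y = z − H·x̄ = [1587/71]
step 1: S = H·P̄·Hᵀ + R = [6721/71]
step 1: K = P̄·Hᵀ·S⁻¹ = [2224/6721; -4437/6721]
step 1: x' = x̄ + K·y = [-8790/6721, 1828/6721]
step 1: P' = (I − K·H)·P̄ = [149762/6721 -75993/6721; -75993/6721 40215/6721]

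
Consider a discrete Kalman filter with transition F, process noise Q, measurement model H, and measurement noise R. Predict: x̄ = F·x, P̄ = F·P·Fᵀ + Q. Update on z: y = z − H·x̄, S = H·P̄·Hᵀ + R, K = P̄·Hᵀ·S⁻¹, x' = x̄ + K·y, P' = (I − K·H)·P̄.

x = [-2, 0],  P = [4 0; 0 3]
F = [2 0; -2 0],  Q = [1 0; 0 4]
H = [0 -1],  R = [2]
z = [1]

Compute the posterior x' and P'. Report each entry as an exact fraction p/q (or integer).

x̄ = F·x = [-4, 4]
P̄ = F·P·Fᵀ + Q = [17 -16; -16 20]
y = z − H·x̄ = [5]
S = H·P̄·Hᵀ + R = [22]
K = P̄·Hᵀ·S⁻¹ = [8/11; -10/11]
x' = x̄ + K·y = [-4/11, -6/11]
P' = (I − K·H)·P̄ = [59/11 -16/11; -16/11 20/11]

x' = [-4/11, -6/11]
P' = [59/11 -16/11; -16/11 20/11]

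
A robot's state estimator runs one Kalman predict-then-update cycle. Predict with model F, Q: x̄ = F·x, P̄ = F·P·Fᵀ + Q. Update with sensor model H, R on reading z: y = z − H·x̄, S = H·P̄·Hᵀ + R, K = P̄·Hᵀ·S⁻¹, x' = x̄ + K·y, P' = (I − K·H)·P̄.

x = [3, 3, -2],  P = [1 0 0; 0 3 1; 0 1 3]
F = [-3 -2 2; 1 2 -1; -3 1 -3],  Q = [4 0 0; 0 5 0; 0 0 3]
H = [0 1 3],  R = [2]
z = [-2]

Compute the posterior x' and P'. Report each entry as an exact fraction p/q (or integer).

x' = [-6619/373, 3687/373, -1469/373]
P' = [9521/373 -4443/373 1457/373; -4443/373 5317/373 -1751/373; 1457/373 -1751/373 659/373]

x̄ = F·x = [-19, 11, 0]
P̄ = F·P·Fᵀ + Q = [29 -15 -7; -15 17 5; -7 5 36]
y = z − H·x̄ = [-13]
S = H·P̄·Hᵀ + R = [373]
K = P̄·Hᵀ·S⁻¹ = [-36/373; 32/373; 113/373]
x' = x̄ + K·y = [-6619/373, 3687/373, -1469/373]
P' = (I − K·H)·P̄ = [9521/373 -4443/373 1457/373; -4443/373 5317/373 -1751/373; 1457/373 -1751/373 659/373]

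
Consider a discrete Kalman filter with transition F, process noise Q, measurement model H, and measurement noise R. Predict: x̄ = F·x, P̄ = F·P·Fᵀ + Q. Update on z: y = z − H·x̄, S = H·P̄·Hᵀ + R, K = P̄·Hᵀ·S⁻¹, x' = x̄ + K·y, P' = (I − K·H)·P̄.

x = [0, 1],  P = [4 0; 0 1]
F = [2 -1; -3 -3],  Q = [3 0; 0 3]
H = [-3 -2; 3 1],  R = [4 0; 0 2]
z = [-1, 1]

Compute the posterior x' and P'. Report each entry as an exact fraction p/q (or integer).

x' = [2353/5327, -1728/5327]
P' = [6388/5327 -12624/5327; -12624/5327 28410/5327]

x̄ = F·x = [-1, -3]
P̄ = F·P·Fᵀ + Q = [20 -21; -21 48]
y = z − H·x̄ = [-10, 7]
S = H·P̄·Hᵀ + R = [124 -87; -87 104]
K = P̄·Hᵀ·S⁻¹ = [1521/5327 3270/5327; -4737/5327 -4731/5327]
x' = x̄ + K·y = [2353/5327, -1728/5327]
P' = (I − K·H)·P̄ = [6388/5327 -12624/5327; -12624/5327 28410/5327]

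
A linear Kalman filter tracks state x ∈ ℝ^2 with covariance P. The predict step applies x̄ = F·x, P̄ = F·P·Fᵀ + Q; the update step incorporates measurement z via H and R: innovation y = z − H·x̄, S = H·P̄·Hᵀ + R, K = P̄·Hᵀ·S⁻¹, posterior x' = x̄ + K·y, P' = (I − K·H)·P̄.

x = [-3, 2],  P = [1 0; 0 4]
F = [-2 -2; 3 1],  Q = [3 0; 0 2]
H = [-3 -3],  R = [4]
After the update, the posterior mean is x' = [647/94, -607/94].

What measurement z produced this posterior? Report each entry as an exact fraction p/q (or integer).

x̄ = F·x = [2, -7]
P̄ = F·P·Fᵀ + Q = [23 -14; -14 15]
S = H·P̄·Hᵀ + R = [94]
K = P̄·Hᵀ·S⁻¹ = [-27/94; -3/94]
x' − x̄ = [459/94, 51/94] = K·y
y = (KᵀK)⁻¹·Kᵀ·(x' − x̄) = [-17]
z = y + H·x̄ = [-17] + [15] = [-2]

z = [-2]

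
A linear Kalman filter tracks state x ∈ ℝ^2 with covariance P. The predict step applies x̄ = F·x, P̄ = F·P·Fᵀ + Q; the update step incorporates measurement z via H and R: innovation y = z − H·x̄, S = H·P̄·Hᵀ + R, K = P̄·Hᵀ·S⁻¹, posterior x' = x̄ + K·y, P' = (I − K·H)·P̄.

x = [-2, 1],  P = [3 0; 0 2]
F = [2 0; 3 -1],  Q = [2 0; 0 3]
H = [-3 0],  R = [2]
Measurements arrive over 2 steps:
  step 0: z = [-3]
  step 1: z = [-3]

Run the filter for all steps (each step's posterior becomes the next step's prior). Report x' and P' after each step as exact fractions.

step 0: x' = [59/64, -43/64], P' = [7/32 9/32; 9/32 295/32]
step 1: x' = [473/446, 721/223], P' = [46/223 12/223; 12/223 2747/223]

step 0: x̄ = F·x = [-4, -7]
step 0: P̄ = F·P·Fᵀ + Q = [14 18; 18 32]
step 0: y = z − H·x̄ = [-15]
step 0: S = H·P̄·Hᵀ + R = [128]
step 0: K = P̄·Hᵀ·S⁻¹ = [-21/64; -27/64]
step 0: x' = x̄ + K·y = [59/64, -43/64]
step 0: P' = (I − K·H)·P̄ = [7/32 9/32; 9/32 295/32]
step 1: x̄ = F·x = [59/32, 55/16]
step 1: P̄ = F·P·Fᵀ + Q = [23/8 3/4; 3/4 25/2]
step 1: y = z − H·x̄ = [81/32]
step 1: S = H·P̄·Hᵀ + R = [223/8]
step 1: K = P̄·Hᵀ·S⁻¹ = [-69/223; -18/223]
step 1: x' = x̄ + K·y = [473/446, 721/223]
step 1: P' = (I − K·H)·P̄ = [46/223 12/223; 12/223 2747/223]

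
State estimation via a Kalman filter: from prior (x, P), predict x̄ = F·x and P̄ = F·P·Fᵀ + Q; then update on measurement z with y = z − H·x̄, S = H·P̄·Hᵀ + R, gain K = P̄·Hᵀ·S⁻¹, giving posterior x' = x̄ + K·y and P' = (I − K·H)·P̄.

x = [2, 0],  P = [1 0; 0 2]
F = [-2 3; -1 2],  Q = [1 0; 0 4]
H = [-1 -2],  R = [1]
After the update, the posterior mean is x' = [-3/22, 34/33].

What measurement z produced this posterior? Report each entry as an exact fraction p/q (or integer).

x̄ = F·x = [-4, -2]
P̄ = F·P·Fᵀ + Q = [23 14; 14 13]
S = H·P̄·Hᵀ + R = [132]
K = P̄·Hᵀ·S⁻¹ = [-17/44; -10/33]
x' − x̄ = [85/22, 100/33] = K·y
y = (KᵀK)⁻¹·Kᵀ·(x' − x̄) = [-10]
z = y + H·x̄ = [-10] + [8] = [-2]

z = [-2]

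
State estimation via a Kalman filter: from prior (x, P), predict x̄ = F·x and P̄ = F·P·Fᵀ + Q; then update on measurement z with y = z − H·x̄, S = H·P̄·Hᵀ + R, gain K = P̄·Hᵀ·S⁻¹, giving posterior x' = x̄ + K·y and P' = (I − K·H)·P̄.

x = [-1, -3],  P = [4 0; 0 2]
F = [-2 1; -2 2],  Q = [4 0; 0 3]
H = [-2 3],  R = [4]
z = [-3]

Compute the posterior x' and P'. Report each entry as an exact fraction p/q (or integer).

x̄ = F·x = [-1, -4]
P̄ = F·P·Fᵀ + Q = [22 20; 20 27]
y = z − H·x̄ = [7]
S = H·P̄·Hᵀ + R = [95]
K = P̄·Hᵀ·S⁻¹ = [16/95; 41/95]
x' = x̄ + K·y = [17/95, -93/95]
P' = (I − K·H)·P̄ = [1834/95 1244/95; 1244/95 884/95]

x' = [17/95, -93/95]
P' = [1834/95 1244/95; 1244/95 884/95]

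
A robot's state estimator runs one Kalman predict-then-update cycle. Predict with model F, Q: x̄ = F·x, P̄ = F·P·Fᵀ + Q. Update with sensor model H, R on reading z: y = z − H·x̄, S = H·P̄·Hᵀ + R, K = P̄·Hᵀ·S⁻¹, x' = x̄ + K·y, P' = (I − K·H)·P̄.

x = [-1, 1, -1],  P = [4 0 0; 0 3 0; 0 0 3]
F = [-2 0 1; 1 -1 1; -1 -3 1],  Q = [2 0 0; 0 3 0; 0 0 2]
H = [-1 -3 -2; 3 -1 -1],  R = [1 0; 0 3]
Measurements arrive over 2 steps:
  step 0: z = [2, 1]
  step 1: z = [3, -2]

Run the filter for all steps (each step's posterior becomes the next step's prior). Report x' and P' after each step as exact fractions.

step 0: x̄ = F·x = [1, -3, -3]
step 0: P̄ = F·P·Fᵀ + Q = [21 -5 11; -5 13 8; 11 8 36]
step 0: y = z − H·x̄ = [-12, -8]
step 0: S = H·P̄·Hᵀ + R = [393 73; 73 221]
step 0: K = P̄·Hᵀ·S⁻¹ = [-10349/81524 24445/81524; -4211/40762 -5249/40762; -5711/20381 872/20381]
step 0: x' = x̄ + K·y = [2538/20381, -14881/20381, 413/20381]
step 0: P' = (I − K·H)·P̄ = [28867/81524 -22525/40762 14579/20381; -22525/40762 65196/20381 -91110/20381; 14579/20381 -91110/20381 132231/20381]
step 1: x̄ = F·x = [-4663/20381, 17832/20381, 42518/20381]
step 1: P̄ = F·P·Fᵀ + Q = [143544/20381 343607/40762 617365/40762; 343607/40762 1998759/81524 2830269/81524; 617365/40762 2830269/81524 4867603/81524]
step 1: y = z − H·x̄ = [195012/20381, 33577/20381]
step 1: S = H·P̄·Hᵀ + R = [81140375/81524 8244469/40762; 8244469/40762 1601848/20381]
step 1: K = P̄·Hᵀ·S⁻¹ = [-360916532/3042209819 834109261/3042209819; -410453075/3042209819 -257676377/3042209819; -721763335/3042209819 -38784534/3042209819]
step 1: x' = x̄ + K·y = [-2775231464/3042209819, -1690132441/3042209819, -623428816/3042209819]
step 1: P' = (I − K·H)·P̄ = [865013576/3042209819 -689522934/3042209819 782235879/3042209819; -689522934/3042209819 3691055351/3042209819 -4986595022/3042209819; 782235879/3042209819 -4986595022/3042209819 7449656261/3042209819]

step 0: x' = [2538/20381, -14881/20381, 413/20381], P' = [28867/81524 -22525/40762 14579/20381; -22525/40762 65196/20381 -91110/20381; 14579/20381 -91110/20381 132231/20381]
step 1: x' = [-2775231464/3042209819, -1690132441/3042209819, -623428816/3042209819], P' = [865013576/3042209819 -689522934/3042209819 782235879/3042209819; -689522934/3042209819 3691055351/3042209819 -4986595022/3042209819; 782235879/3042209819 -4986595022/3042209819 7449656261/3042209819]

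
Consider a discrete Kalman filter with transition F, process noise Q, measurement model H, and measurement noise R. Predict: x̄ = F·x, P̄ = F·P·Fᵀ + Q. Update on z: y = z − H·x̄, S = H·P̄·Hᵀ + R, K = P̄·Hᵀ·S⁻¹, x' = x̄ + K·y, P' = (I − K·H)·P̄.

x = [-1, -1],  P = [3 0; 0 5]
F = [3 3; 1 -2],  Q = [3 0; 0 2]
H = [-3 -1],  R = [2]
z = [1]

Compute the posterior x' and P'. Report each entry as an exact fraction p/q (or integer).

x̄ = F·x = [-6, 1]
P̄ = F·P·Fᵀ + Q = [75 -21; -21 25]
y = z − H·x̄ = [-16]
S = H·P̄·Hᵀ + R = [576]
K = P̄·Hᵀ·S⁻¹ = [-17/48; 19/288]
x' = x̄ + K·y = [-1/3, -1/18]
P' = (I − K·H)·P̄ = [11/4 -181/24; -181/24 3239/144]

x' = [-1/3, -1/18]
P' = [11/4 -181/24; -181/24 3239/144]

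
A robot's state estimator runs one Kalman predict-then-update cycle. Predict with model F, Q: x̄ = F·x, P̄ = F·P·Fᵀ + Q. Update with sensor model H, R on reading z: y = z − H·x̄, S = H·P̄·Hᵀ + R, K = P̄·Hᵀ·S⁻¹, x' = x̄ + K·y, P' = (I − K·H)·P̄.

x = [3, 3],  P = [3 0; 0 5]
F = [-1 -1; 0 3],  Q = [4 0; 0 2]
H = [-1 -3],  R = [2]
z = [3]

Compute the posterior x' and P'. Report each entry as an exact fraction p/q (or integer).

x' = [-1290/347, 99/347]
P' = [3075/347 -1047/347; -1047/347 433/347]

x̄ = F·x = [-6, 9]
P̄ = F·P·Fᵀ + Q = [12 -15; -15 47]
y = z − H·x̄ = [24]
S = H·P̄·Hᵀ + R = [347]
K = P̄·Hᵀ·S⁻¹ = [33/347; -126/347]
x' = x̄ + K·y = [-1290/347, 99/347]
P' = (I − K·H)·P̄ = [3075/347 -1047/347; -1047/347 433/347]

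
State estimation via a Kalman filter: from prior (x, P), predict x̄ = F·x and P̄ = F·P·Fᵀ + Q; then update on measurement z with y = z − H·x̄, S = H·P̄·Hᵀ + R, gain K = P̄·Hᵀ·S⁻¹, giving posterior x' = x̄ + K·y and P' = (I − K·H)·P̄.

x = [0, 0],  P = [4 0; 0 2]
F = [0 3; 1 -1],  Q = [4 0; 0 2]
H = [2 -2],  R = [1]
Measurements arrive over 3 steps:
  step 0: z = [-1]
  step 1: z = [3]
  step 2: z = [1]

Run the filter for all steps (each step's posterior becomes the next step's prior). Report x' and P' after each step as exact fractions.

step 0: x' = [-56/169, 28/169], P' = [582/169 554/169; 554/169 568/169]
step 1: x' = [24312/25177, -13368/25177], P' = [57804/25177 51974/25177; 51974/25177 52396/25177]
step 2: x' = [1588/971, 80720/68941], P' = [80544/35927 72466/35927; 72466/35927 5202958/2550817]

step 0: x̄ = F·x = [0, 0]
step 0: P̄ = F·P·Fᵀ + Q = [22 -6; -6 8]
step 0: y = z − H·x̄ = [-1]
step 0: S = H·P̄·Hᵀ + R = [169]
step 0: K = P̄·Hᵀ·S⁻¹ = [56/169; -28/169]
step 0: x' = x̄ + K·y = [-56/169, 28/169]
step 0: P' = (I − K·H)·P̄ = [582/169 554/169; 554/169 568/169]
step 1: x̄ = F·x = [84/169, -84/169]
step 1: P̄ = F·P·Fᵀ + Q = [5788/169 -42/169; -42/169 380/169]
step 1: y = z − H·x̄ = [171/169]
step 1: S = H·P̄·Hᵀ + R = [25177/169]
step 1: K = P̄·Hᵀ·S⁻¹ = [11660/25177; -844/25177]
step 1: x' = x̄ + K·y = [24312/25177, -13368/25177]
step 1: P' = (I − K·H)·P̄ = [57804/25177 51974/25177; 51974/25177 52396/25177]
step 2: x̄ = F·x = [-40104/25177, 37680/25177]
step 2: P̄ = F·P·Fᵀ + Q = [572272/25177 -1266/25177; -1266/25177 56606/25177]
step 2: y = z − H·x̄ = [180745/25177]
step 2: S = H·P̄·Hᵀ + R = [2550817/25177]
step 2: K = P̄·Hᵀ·S⁻¹ = [16156/35927; -115744/2550817]
step 2: x' = x̄ + K·y = [1588/971, 80720/68941]
step 2: P' = (I − K·H)·P̄ = [80544/35927 72466/35927; 72466/35927 5202958/2550817]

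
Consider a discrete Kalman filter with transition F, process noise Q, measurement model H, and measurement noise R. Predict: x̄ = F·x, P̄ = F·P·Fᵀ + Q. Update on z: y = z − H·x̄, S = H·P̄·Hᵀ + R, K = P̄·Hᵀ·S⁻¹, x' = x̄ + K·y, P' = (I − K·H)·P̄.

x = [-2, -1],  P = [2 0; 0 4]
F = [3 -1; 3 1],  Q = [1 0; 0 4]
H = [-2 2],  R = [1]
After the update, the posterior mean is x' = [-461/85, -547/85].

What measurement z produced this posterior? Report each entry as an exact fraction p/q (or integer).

z = [-2]

x̄ = F·x = [-5, -7]
P̄ = F·P·Fᵀ + Q = [23 14; 14 26]
S = H·P̄·Hᵀ + R = [85]
K = P̄·Hᵀ·S⁻¹ = [-18/85; 24/85]
x' − x̄ = [-36/85, 48/85] = K·y
y = (KᵀK)⁻¹·Kᵀ·(x' − x̄) = [2]
z = y + H·x̄ = [2] + [-4] = [-2]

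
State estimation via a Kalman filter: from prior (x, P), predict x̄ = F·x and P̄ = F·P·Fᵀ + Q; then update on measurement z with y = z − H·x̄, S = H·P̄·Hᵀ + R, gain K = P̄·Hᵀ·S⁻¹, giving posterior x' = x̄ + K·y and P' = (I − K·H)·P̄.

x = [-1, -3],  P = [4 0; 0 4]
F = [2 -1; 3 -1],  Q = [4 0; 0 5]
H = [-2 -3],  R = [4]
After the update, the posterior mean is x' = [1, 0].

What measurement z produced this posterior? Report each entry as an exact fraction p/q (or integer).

z = [-2]

x̄ = F·x = [1, 0]
P̄ = F·P·Fᵀ + Q = [24 28; 28 45]
S = H·P̄·Hᵀ + R = [841]
K = P̄·Hᵀ·S⁻¹ = [-132/841; -191/841]
x' − x̄ = [0, 0] = K·y
y = (KᵀK)⁻¹·Kᵀ·(x' − x̄) = [0]
z = y + H·x̄ = [0] + [-2] = [-2]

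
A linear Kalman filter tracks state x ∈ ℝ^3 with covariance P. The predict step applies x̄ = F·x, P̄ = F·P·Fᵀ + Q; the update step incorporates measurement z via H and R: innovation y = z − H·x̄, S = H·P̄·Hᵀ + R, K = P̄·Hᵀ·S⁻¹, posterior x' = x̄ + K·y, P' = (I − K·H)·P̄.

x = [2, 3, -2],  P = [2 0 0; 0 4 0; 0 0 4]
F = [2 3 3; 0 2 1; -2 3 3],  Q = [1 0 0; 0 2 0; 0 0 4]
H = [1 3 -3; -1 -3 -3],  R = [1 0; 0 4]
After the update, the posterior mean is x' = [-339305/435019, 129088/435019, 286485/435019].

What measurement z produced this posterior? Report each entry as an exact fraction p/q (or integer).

x̄ = F·x = [7, 4, -1]
P̄ = F·P·Fᵀ + Q = [81 36 64; 36 22 36; 64 36 84]
S = H·P̄·Hᵀ + R = [220 261; 261 2287]
K = P̄·Hᵀ·S⁻¹ = [92580/435019 -83037/435019; 41088/435019 -44634/435019; -72296/435019 -72400/435019]
x' − x̄ = [-3384438/435019, -1610988/435019, 721504/435019] = K·y
y = (KᵀK)⁻¹·Kᵀ·(x' − x̄) = [-24, 14]
z = y + H·x̄ = [-24, 14] + [22, -16] = [-2, -2]

z = [-2, -2]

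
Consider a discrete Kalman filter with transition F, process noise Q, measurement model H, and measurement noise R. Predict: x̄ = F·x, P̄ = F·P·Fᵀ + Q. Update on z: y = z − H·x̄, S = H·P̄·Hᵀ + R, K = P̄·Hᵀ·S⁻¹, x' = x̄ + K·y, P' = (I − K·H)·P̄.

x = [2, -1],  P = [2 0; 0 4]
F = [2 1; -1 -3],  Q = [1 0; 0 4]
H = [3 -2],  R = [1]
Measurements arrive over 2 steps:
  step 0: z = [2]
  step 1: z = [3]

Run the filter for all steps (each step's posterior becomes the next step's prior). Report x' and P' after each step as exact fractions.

step 0: x̄ = F·x = [3, 1]
step 0: P̄ = F·P·Fᵀ + Q = [13 -16; -16 42]
step 0: y = z − H·x̄ = [-5]
step 0: S = H·P̄·Hᵀ + R = [478]
step 0: K = P̄·Hᵀ·S⁻¹ = [71/478; -66/239]
step 0: x' = x̄ + K·y = [1079/478, 569/239]
step 0: P' = (I − K·H)·P̄ = [1173/478 862/239; 862/239 1326/239]
step 1: x̄ = F·x = [1648/239, -4493/478]
step 1: P̄ = F·P·Fᵀ + Q = [7359/239 -11185/239; -11185/239 37297/478]
step 1: y = z − H·x̄ = [-8720/239]
step 1: S = H·P̄·Hᵀ + R = [275284/239]
step 1: K = P̄·Hᵀ·S⁻¹ = [44447/275284; -17713/68821]
step 1: x' = x̄ + K·y = [69132/68821, -1247/137642]
step 1: P' = (I − K·H)·P̄ = [210373/275284 73334/68821; 73334/68821 237715/137642]

step 0: x' = [1079/478, 569/239], P' = [1173/478 862/239; 862/239 1326/239]
step 1: x' = [69132/68821, -1247/137642], P' = [210373/275284 73334/68821; 73334/68821 237715/137642]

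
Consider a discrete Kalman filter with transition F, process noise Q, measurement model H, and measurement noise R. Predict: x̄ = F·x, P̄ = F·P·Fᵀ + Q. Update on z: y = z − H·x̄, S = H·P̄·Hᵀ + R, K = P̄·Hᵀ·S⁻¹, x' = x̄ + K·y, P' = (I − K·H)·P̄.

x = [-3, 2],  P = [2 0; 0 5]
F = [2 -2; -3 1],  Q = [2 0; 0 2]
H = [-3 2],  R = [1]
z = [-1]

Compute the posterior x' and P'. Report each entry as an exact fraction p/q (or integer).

x' = [752/635, 837/635]
P' = [1094/635 1574/635; 1574/635 2419/635]

x̄ = F·x = [-10, 11]
P̄ = F·P·Fᵀ + Q = [30 -22; -22 25]
y = z − H·x̄ = [-53]
S = H·P̄·Hᵀ + R = [635]
K = P̄·Hᵀ·S⁻¹ = [-134/635; 116/635]
x' = x̄ + K·y = [752/635, 837/635]
P' = (I − K·H)·P̄ = [1094/635 1574/635; 1574/635 2419/635]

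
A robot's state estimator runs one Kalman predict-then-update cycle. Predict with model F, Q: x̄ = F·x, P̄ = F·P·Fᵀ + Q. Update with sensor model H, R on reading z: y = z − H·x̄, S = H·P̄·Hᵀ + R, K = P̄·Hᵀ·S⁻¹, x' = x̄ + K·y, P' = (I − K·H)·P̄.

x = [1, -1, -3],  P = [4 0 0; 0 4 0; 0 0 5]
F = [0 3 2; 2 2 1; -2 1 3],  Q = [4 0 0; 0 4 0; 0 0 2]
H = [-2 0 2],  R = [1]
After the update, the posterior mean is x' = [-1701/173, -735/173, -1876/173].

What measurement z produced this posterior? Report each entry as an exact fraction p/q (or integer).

z = [-2]

x̄ = F·x = [-9, -3, -12]
P̄ = F·P·Fᵀ + Q = [60 34 42; 34 41 7; 42 7 67]
S = H·P̄·Hᵀ + R = [173]
K = P̄·Hᵀ·S⁻¹ = [-36/173; -54/173; 50/173]
x' − x̄ = [-144/173, -216/173, 200/173] = K·y
y = (KᵀK)⁻¹·Kᵀ·(x' − x̄) = [4]
z = y + H·x̄ = [4] + [-6] = [-2]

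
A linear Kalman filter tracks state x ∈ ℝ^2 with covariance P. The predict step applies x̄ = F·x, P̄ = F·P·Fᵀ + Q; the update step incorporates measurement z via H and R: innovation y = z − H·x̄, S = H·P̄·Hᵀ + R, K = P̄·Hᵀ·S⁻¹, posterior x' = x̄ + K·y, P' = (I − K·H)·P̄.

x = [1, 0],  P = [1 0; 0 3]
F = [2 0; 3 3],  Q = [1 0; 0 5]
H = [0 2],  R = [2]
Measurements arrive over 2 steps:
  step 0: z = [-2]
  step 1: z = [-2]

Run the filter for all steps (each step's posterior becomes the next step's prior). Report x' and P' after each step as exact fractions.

step 0: x̄ = F·x = [2, 3]
step 0: P̄ = F·P·Fᵀ + Q = [5 6; 6 41]
step 0: y = z − H·x̄ = [-8]
step 0: S = H·P̄·Hᵀ + R = [166]
step 0: K = P̄·Hᵀ·S⁻¹ = [6/83; 41/83]
step 0: x' = x̄ + K·y = [118/83, -79/83]
step 0: P' = (I − K·H)·P̄ = [343/83 6/83; 6/83 41/83]
step 1: x̄ = F·x = [236/83, 117/83]
step 1: P̄ = F·P·Fᵀ + Q = [1455/83 2094/83; 2094/83 3979/83]
step 1: y = z − H·x̄ = [-400/83]
step 1: S = H·P̄·Hᵀ + R = [16082/83]
step 1: K = P̄·Hᵀ·S⁻¹ = [2094/8041; 3979/8041]
step 1: x' = x̄ + K·y = [12772/8041, -7841/8041]
step 1: P' = (I − K·H)·P̄ = [35301/8041 2094/8041; 2094/8041 3979/8041]

step 0: x' = [118/83, -79/83], P' = [343/83 6/83; 6/83 41/83]
step 1: x' = [12772/8041, -7841/8041], P' = [35301/8041 2094/8041; 2094/8041 3979/8041]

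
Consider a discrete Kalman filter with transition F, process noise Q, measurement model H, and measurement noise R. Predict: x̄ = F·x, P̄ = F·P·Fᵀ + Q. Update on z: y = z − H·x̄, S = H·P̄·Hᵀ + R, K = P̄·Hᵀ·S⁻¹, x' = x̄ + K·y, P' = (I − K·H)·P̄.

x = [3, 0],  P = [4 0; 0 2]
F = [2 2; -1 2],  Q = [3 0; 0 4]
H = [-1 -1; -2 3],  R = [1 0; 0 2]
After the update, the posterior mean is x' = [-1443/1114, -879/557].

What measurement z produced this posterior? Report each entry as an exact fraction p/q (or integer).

x̄ = F·x = [6, -3]
P̄ = F·P·Fᵀ + Q = [27 0; 0 16]
S = H·P̄·Hᵀ + R = [44 6; 6 254]
K = P̄·Hᵀ·S⁻¹ = [-3267/5570 -1107/5570; -1088/2785 552/2785]
x' − x̄ = [-8127/1114, 792/557] = K·y
y = (KᵀK)⁻¹·Kᵀ·(x' − x̄) = [6, 19]
z = y + H·x̄ = [6, 19] + [-3, -21] = [3, -2]

z = [3, -2]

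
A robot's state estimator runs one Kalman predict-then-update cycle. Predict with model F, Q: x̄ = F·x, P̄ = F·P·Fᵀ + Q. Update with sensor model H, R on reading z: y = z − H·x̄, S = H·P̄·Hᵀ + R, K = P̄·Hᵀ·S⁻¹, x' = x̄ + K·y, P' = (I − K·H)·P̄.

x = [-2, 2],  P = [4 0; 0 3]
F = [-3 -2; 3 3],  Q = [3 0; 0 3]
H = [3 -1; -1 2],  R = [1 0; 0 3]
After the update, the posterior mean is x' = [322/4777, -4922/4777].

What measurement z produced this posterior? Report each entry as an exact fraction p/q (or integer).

z = [1, -3]

x̄ = F·x = [2, 0]
P̄ = F·P·Fᵀ + Q = [51 -54; -54 66]
S = H·P̄·Hᵀ + R = [850 -663; -663 534]
K = P̄·Hᵀ·S⁻¹ = [1707/4777 41/281; 522/4777 136/281]
x' − x̄ = [-9232/4777, -4922/4777] = K·y
y = (KᵀK)⁻¹·Kᵀ·(x' − x̄) = [-5, -1]
z = y + H·x̄ = [-5, -1] + [6, -2] = [1, -3]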